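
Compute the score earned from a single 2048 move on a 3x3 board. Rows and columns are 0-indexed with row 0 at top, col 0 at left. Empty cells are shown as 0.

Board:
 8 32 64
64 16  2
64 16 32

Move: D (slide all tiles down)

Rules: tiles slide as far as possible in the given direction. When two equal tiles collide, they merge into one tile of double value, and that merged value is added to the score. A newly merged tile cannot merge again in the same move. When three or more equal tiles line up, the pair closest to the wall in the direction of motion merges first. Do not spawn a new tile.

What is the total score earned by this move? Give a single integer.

Slide down:
col 0: [8, 64, 64] -> [0, 8, 128]  score +128 (running 128)
col 1: [32, 16, 16] -> [0, 32, 32]  score +32 (running 160)
col 2: [64, 2, 32] -> [64, 2, 32]  score +0 (running 160)
Board after move:
  0   0  64
  8  32   2
128  32  32

Answer: 160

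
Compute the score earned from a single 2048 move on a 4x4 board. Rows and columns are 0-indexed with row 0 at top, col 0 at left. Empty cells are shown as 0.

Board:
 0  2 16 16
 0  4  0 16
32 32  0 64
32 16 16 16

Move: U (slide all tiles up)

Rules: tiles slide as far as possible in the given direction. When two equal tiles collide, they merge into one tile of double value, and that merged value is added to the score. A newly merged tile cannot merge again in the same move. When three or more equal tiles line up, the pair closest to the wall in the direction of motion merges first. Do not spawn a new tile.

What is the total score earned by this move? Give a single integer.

Slide up:
col 0: [0, 0, 32, 32] -> [64, 0, 0, 0]  score +64 (running 64)
col 1: [2, 4, 32, 16] -> [2, 4, 32, 16]  score +0 (running 64)
col 2: [16, 0, 0, 16] -> [32, 0, 0, 0]  score +32 (running 96)
col 3: [16, 16, 64, 16] -> [32, 64, 16, 0]  score +32 (running 128)
Board after move:
64  2 32 32
 0  4  0 64
 0 32  0 16
 0 16  0  0

Answer: 128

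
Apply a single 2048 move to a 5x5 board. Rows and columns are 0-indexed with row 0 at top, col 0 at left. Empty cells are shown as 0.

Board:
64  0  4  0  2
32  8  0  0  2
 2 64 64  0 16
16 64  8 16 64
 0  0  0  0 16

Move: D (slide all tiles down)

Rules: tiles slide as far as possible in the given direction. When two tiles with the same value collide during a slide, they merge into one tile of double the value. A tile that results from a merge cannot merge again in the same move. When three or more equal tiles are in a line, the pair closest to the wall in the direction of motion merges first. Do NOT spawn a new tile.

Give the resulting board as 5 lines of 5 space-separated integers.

Answer:   0   0   0   0   0
 64   0   0   0   4
 32   0   4   0  16
  2   8  64   0  64
 16 128   8  16  16

Derivation:
Slide down:
col 0: [64, 32, 2, 16, 0] -> [0, 64, 32, 2, 16]
col 1: [0, 8, 64, 64, 0] -> [0, 0, 0, 8, 128]
col 2: [4, 0, 64, 8, 0] -> [0, 0, 4, 64, 8]
col 3: [0, 0, 0, 16, 0] -> [0, 0, 0, 0, 16]
col 4: [2, 2, 16, 64, 16] -> [0, 4, 16, 64, 16]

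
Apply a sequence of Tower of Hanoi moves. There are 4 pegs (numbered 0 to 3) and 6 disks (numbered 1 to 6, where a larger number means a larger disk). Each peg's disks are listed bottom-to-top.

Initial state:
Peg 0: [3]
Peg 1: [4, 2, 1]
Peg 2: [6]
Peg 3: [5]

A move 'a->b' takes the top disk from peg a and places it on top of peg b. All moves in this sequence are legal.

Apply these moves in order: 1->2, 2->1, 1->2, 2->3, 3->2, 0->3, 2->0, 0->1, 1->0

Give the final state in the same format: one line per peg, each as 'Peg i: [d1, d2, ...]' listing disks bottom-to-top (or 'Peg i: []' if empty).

Answer: Peg 0: [1]
Peg 1: [4, 2]
Peg 2: [6]
Peg 3: [5, 3]

Derivation:
After move 1 (1->2):
Peg 0: [3]
Peg 1: [4, 2]
Peg 2: [6, 1]
Peg 3: [5]

After move 2 (2->1):
Peg 0: [3]
Peg 1: [4, 2, 1]
Peg 2: [6]
Peg 3: [5]

After move 3 (1->2):
Peg 0: [3]
Peg 1: [4, 2]
Peg 2: [6, 1]
Peg 3: [5]

After move 4 (2->3):
Peg 0: [3]
Peg 1: [4, 2]
Peg 2: [6]
Peg 3: [5, 1]

After move 5 (3->2):
Peg 0: [3]
Peg 1: [4, 2]
Peg 2: [6, 1]
Peg 3: [5]

After move 6 (0->3):
Peg 0: []
Peg 1: [4, 2]
Peg 2: [6, 1]
Peg 3: [5, 3]

After move 7 (2->0):
Peg 0: [1]
Peg 1: [4, 2]
Peg 2: [6]
Peg 3: [5, 3]

After move 8 (0->1):
Peg 0: []
Peg 1: [4, 2, 1]
Peg 2: [6]
Peg 3: [5, 3]

After move 9 (1->0):
Peg 0: [1]
Peg 1: [4, 2]
Peg 2: [6]
Peg 3: [5, 3]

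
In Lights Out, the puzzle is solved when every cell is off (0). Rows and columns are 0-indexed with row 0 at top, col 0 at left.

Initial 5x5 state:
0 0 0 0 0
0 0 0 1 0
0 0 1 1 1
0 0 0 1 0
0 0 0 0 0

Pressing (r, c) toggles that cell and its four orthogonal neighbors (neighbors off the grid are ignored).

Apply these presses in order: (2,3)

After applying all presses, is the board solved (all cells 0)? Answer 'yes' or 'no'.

After press 1 at (2,3):
0 0 0 0 0
0 0 0 0 0
0 0 0 0 0
0 0 0 0 0
0 0 0 0 0

Lights still on: 0

Answer: yes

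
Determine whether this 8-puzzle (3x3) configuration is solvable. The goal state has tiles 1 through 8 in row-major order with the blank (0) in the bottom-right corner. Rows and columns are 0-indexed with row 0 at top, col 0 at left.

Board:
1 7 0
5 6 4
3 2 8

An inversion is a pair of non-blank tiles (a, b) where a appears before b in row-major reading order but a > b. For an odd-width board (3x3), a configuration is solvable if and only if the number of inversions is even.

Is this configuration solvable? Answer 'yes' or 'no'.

Inversions (pairs i<j in row-major order where tile[i] > tile[j] > 0): 14
14 is even, so the puzzle is solvable.

Answer: yes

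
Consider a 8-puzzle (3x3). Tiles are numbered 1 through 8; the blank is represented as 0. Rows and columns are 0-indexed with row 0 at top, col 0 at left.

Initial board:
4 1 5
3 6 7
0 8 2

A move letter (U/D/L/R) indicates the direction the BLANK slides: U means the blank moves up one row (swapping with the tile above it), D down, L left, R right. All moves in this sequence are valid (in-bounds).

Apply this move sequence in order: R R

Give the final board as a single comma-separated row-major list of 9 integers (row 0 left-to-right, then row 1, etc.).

Answer: 4, 1, 5, 3, 6, 7, 8, 2, 0

Derivation:
After move 1 (R):
4 1 5
3 6 7
8 0 2

After move 2 (R):
4 1 5
3 6 7
8 2 0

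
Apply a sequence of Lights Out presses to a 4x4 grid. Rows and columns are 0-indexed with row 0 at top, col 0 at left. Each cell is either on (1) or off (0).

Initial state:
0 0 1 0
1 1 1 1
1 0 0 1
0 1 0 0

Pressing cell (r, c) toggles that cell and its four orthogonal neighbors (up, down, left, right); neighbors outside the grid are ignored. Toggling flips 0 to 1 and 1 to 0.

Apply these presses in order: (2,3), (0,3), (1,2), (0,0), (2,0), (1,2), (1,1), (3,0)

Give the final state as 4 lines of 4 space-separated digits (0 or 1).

After press 1 at (2,3):
0 0 1 0
1 1 1 0
1 0 1 0
0 1 0 1

After press 2 at (0,3):
0 0 0 1
1 1 1 1
1 0 1 0
0 1 0 1

After press 3 at (1,2):
0 0 1 1
1 0 0 0
1 0 0 0
0 1 0 1

After press 4 at (0,0):
1 1 1 1
0 0 0 0
1 0 0 0
0 1 0 1

After press 5 at (2,0):
1 1 1 1
1 0 0 0
0 1 0 0
1 1 0 1

After press 6 at (1,2):
1 1 0 1
1 1 1 1
0 1 1 0
1 1 0 1

After press 7 at (1,1):
1 0 0 1
0 0 0 1
0 0 1 0
1 1 0 1

After press 8 at (3,0):
1 0 0 1
0 0 0 1
1 0 1 0
0 0 0 1

Answer: 1 0 0 1
0 0 0 1
1 0 1 0
0 0 0 1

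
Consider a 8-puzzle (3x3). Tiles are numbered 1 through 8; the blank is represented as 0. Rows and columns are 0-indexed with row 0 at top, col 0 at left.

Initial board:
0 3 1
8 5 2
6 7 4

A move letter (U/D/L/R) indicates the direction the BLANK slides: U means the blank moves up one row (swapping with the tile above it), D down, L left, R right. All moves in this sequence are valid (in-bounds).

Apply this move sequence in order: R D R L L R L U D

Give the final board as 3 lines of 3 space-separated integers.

Answer: 3 5 1
0 8 2
6 7 4

Derivation:
After move 1 (R):
3 0 1
8 5 2
6 7 4

After move 2 (D):
3 5 1
8 0 2
6 7 4

After move 3 (R):
3 5 1
8 2 0
6 7 4

After move 4 (L):
3 5 1
8 0 2
6 7 4

After move 5 (L):
3 5 1
0 8 2
6 7 4

After move 6 (R):
3 5 1
8 0 2
6 7 4

After move 7 (L):
3 5 1
0 8 2
6 7 4

After move 8 (U):
0 5 1
3 8 2
6 7 4

After move 9 (D):
3 5 1
0 8 2
6 7 4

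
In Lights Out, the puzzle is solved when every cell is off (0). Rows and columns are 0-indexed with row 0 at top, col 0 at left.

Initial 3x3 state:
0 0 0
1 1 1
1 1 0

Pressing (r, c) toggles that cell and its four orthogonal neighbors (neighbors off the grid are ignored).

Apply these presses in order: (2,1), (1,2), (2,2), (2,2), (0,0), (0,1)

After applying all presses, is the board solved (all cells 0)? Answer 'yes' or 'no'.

Answer: yes

Derivation:
After press 1 at (2,1):
0 0 0
1 0 1
0 0 1

After press 2 at (1,2):
0 0 1
1 1 0
0 0 0

After press 3 at (2,2):
0 0 1
1 1 1
0 1 1

After press 4 at (2,2):
0 0 1
1 1 0
0 0 0

After press 5 at (0,0):
1 1 1
0 1 0
0 0 0

After press 6 at (0,1):
0 0 0
0 0 0
0 0 0

Lights still on: 0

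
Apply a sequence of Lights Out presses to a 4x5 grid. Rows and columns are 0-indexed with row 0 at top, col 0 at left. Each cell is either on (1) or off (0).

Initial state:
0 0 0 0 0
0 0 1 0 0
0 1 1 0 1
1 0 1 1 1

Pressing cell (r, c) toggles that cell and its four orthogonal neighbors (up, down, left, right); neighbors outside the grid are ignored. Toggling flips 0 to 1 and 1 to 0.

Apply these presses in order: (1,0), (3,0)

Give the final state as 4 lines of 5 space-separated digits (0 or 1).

Answer: 1 0 0 0 0
1 1 1 0 0
0 1 1 0 1
0 1 1 1 1

Derivation:
After press 1 at (1,0):
1 0 0 0 0
1 1 1 0 0
1 1 1 0 1
1 0 1 1 1

After press 2 at (3,0):
1 0 0 0 0
1 1 1 0 0
0 1 1 0 1
0 1 1 1 1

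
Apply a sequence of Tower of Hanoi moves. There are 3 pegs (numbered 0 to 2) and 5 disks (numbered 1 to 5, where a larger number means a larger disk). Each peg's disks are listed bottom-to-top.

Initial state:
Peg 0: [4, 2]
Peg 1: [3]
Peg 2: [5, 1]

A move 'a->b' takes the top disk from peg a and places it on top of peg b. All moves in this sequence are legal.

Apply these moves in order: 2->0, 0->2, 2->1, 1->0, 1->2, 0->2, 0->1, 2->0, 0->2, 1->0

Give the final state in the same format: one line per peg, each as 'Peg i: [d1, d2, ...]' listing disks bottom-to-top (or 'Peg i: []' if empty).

Answer: Peg 0: [4, 2]
Peg 1: []
Peg 2: [5, 3, 1]

Derivation:
After move 1 (2->0):
Peg 0: [4, 2, 1]
Peg 1: [3]
Peg 2: [5]

After move 2 (0->2):
Peg 0: [4, 2]
Peg 1: [3]
Peg 2: [5, 1]

After move 3 (2->1):
Peg 0: [4, 2]
Peg 1: [3, 1]
Peg 2: [5]

After move 4 (1->0):
Peg 0: [4, 2, 1]
Peg 1: [3]
Peg 2: [5]

After move 5 (1->2):
Peg 0: [4, 2, 1]
Peg 1: []
Peg 2: [5, 3]

After move 6 (0->2):
Peg 0: [4, 2]
Peg 1: []
Peg 2: [5, 3, 1]

After move 7 (0->1):
Peg 0: [4]
Peg 1: [2]
Peg 2: [5, 3, 1]

After move 8 (2->0):
Peg 0: [4, 1]
Peg 1: [2]
Peg 2: [5, 3]

After move 9 (0->2):
Peg 0: [4]
Peg 1: [2]
Peg 2: [5, 3, 1]

After move 10 (1->0):
Peg 0: [4, 2]
Peg 1: []
Peg 2: [5, 3, 1]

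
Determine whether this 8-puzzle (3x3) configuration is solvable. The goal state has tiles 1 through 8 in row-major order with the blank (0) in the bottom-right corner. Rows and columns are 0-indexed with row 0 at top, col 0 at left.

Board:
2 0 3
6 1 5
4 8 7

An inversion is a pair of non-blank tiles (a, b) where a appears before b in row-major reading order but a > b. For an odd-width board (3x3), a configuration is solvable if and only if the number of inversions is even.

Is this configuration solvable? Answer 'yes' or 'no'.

Inversions (pairs i<j in row-major order where tile[i] > tile[j] > 0): 7
7 is odd, so the puzzle is not solvable.

Answer: no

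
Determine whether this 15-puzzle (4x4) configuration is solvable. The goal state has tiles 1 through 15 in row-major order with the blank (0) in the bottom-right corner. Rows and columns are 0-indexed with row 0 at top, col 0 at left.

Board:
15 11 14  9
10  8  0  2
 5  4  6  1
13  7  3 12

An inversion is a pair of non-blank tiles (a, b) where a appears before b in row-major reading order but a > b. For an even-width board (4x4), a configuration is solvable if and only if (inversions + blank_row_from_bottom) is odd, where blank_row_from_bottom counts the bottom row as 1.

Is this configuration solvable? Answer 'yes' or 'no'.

Answer: no

Derivation:
Inversions: 71
Blank is in row 1 (0-indexed from top), which is row 3 counting from the bottom (bottom = 1).
71 + 3 = 74, which is even, so the puzzle is not solvable.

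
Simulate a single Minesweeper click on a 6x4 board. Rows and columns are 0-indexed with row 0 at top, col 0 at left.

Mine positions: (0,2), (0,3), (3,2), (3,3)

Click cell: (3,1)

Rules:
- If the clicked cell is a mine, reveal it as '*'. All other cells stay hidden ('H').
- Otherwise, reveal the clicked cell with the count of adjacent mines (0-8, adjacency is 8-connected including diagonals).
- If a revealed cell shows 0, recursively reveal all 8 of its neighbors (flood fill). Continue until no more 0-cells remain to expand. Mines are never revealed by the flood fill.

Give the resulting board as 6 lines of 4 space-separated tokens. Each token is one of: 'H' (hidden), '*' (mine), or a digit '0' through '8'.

H H H H
H H H H
H H H H
H 1 H H
H H H H
H H H H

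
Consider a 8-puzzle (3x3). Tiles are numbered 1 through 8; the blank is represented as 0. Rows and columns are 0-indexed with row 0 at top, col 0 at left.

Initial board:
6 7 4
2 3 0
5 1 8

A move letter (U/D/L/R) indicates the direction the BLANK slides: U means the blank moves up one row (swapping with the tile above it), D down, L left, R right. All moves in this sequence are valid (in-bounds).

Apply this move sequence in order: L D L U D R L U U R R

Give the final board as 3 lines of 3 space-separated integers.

After move 1 (L):
6 7 4
2 0 3
5 1 8

After move 2 (D):
6 7 4
2 1 3
5 0 8

After move 3 (L):
6 7 4
2 1 3
0 5 8

After move 4 (U):
6 7 4
0 1 3
2 5 8

After move 5 (D):
6 7 4
2 1 3
0 5 8

After move 6 (R):
6 7 4
2 1 3
5 0 8

After move 7 (L):
6 7 4
2 1 3
0 5 8

After move 8 (U):
6 7 4
0 1 3
2 5 8

After move 9 (U):
0 7 4
6 1 3
2 5 8

After move 10 (R):
7 0 4
6 1 3
2 5 8

After move 11 (R):
7 4 0
6 1 3
2 5 8

Answer: 7 4 0
6 1 3
2 5 8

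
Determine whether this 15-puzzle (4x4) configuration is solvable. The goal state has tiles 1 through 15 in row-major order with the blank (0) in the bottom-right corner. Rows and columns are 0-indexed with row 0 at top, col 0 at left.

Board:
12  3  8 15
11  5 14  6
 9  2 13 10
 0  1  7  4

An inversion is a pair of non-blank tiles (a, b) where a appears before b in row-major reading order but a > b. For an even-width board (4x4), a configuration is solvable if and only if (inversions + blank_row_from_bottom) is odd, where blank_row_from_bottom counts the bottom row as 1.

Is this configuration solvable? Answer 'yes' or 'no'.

Answer: no

Derivation:
Inversions: 65
Blank is in row 3 (0-indexed from top), which is row 1 counting from the bottom (bottom = 1).
65 + 1 = 66, which is even, so the puzzle is not solvable.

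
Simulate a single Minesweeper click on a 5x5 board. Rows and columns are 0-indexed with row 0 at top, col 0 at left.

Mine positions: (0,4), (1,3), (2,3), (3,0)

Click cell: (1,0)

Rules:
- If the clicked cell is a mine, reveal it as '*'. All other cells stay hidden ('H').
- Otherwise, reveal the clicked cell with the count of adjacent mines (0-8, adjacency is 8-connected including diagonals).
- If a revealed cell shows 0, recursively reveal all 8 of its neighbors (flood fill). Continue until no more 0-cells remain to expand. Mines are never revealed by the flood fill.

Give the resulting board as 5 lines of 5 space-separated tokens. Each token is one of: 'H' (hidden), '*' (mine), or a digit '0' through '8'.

0 0 1 H H
0 0 2 H H
1 1 2 H H
H H H H H
H H H H H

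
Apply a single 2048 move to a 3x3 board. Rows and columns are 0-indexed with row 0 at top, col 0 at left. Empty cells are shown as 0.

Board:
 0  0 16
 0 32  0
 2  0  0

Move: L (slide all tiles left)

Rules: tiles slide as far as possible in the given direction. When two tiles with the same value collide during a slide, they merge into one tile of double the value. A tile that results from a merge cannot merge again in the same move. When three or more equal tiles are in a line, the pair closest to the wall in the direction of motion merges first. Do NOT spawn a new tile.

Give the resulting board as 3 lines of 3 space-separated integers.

Answer: 16  0  0
32  0  0
 2  0  0

Derivation:
Slide left:
row 0: [0, 0, 16] -> [16, 0, 0]
row 1: [0, 32, 0] -> [32, 0, 0]
row 2: [2, 0, 0] -> [2, 0, 0]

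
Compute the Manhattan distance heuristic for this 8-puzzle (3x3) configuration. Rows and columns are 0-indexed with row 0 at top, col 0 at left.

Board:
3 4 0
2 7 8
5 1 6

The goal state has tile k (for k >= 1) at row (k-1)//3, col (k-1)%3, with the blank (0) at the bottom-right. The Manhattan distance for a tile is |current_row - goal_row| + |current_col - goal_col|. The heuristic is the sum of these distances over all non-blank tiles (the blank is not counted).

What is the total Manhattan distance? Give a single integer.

Tile 3: (0,0)->(0,2) = 2
Tile 4: (0,1)->(1,0) = 2
Tile 2: (1,0)->(0,1) = 2
Tile 7: (1,1)->(2,0) = 2
Tile 8: (1,2)->(2,1) = 2
Tile 5: (2,0)->(1,1) = 2
Tile 1: (2,1)->(0,0) = 3
Tile 6: (2,2)->(1,2) = 1
Sum: 2 + 2 + 2 + 2 + 2 + 2 + 3 + 1 = 16

Answer: 16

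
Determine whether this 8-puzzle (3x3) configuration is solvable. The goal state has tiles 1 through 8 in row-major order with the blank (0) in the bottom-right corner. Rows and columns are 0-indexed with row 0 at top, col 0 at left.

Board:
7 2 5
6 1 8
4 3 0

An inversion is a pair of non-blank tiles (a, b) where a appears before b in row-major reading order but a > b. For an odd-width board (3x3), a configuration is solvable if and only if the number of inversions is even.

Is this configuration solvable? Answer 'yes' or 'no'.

Answer: yes

Derivation:
Inversions (pairs i<j in row-major order where tile[i] > tile[j] > 0): 16
16 is even, so the puzzle is solvable.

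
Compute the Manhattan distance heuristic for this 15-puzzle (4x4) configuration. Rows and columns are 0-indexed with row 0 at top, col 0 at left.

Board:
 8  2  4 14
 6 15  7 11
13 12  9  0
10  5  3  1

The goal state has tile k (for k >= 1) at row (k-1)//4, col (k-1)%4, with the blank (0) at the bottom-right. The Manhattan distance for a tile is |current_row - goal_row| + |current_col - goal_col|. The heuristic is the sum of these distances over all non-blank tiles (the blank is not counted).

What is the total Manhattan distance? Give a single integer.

Answer: 35

Derivation:
Tile 8: (0,0)->(1,3) = 4
Tile 2: (0,1)->(0,1) = 0
Tile 4: (0,2)->(0,3) = 1
Tile 14: (0,3)->(3,1) = 5
Tile 6: (1,0)->(1,1) = 1
Tile 15: (1,1)->(3,2) = 3
Tile 7: (1,2)->(1,2) = 0
Tile 11: (1,3)->(2,2) = 2
Tile 13: (2,0)->(3,0) = 1
Tile 12: (2,1)->(2,3) = 2
Tile 9: (2,2)->(2,0) = 2
Tile 10: (3,0)->(2,1) = 2
Tile 5: (3,1)->(1,0) = 3
Tile 3: (3,2)->(0,2) = 3
Tile 1: (3,3)->(0,0) = 6
Sum: 4 + 0 + 1 + 5 + 1 + 3 + 0 + 2 + 1 + 2 + 2 + 2 + 3 + 3 + 6 = 35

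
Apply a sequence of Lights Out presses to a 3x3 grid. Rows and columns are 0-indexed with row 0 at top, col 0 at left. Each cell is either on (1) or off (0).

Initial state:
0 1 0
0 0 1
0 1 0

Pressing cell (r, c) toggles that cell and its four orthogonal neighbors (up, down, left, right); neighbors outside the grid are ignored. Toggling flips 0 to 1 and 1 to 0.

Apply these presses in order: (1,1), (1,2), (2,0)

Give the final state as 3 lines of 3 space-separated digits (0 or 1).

Answer: 0 0 1
0 0 1
1 1 1

Derivation:
After press 1 at (1,1):
0 0 0
1 1 0
0 0 0

After press 2 at (1,2):
0 0 1
1 0 1
0 0 1

After press 3 at (2,0):
0 0 1
0 0 1
1 1 1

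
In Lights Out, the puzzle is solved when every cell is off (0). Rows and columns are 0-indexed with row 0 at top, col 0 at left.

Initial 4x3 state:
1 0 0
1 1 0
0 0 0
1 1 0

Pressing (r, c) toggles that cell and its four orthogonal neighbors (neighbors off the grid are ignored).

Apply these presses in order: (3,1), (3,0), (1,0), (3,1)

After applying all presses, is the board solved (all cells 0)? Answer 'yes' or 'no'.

After press 1 at (3,1):
1 0 0
1 1 0
0 1 0
0 0 1

After press 2 at (3,0):
1 0 0
1 1 0
1 1 0
1 1 1

After press 3 at (1,0):
0 0 0
0 0 0
0 1 0
1 1 1

After press 4 at (3,1):
0 0 0
0 0 0
0 0 0
0 0 0

Lights still on: 0

Answer: yes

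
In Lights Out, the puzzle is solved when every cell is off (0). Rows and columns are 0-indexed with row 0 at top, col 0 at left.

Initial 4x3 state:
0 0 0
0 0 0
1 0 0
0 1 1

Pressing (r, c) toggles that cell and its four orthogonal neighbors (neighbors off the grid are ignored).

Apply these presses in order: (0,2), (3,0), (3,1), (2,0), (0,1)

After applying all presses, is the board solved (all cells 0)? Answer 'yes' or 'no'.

After press 1 at (0,2):
0 1 1
0 0 1
1 0 0
0 1 1

After press 2 at (3,0):
0 1 1
0 0 1
0 0 0
1 0 1

After press 3 at (3,1):
0 1 1
0 0 1
0 1 0
0 1 0

After press 4 at (2,0):
0 1 1
1 0 1
1 0 0
1 1 0

After press 5 at (0,1):
1 0 0
1 1 1
1 0 0
1 1 0

Lights still on: 7

Answer: no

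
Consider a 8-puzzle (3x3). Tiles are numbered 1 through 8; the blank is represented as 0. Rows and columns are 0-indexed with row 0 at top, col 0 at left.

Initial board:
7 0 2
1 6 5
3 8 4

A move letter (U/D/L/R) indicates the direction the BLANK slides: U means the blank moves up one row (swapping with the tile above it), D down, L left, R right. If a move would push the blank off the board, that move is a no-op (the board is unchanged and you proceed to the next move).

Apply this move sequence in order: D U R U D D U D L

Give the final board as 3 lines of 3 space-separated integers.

Answer: 7 2 5
1 6 4
3 0 8

Derivation:
After move 1 (D):
7 6 2
1 0 5
3 8 4

After move 2 (U):
7 0 2
1 6 5
3 8 4

After move 3 (R):
7 2 0
1 6 5
3 8 4

After move 4 (U):
7 2 0
1 6 5
3 8 4

After move 5 (D):
7 2 5
1 6 0
3 8 4

After move 6 (D):
7 2 5
1 6 4
3 8 0

After move 7 (U):
7 2 5
1 6 0
3 8 4

After move 8 (D):
7 2 5
1 6 4
3 8 0

After move 9 (L):
7 2 5
1 6 4
3 0 8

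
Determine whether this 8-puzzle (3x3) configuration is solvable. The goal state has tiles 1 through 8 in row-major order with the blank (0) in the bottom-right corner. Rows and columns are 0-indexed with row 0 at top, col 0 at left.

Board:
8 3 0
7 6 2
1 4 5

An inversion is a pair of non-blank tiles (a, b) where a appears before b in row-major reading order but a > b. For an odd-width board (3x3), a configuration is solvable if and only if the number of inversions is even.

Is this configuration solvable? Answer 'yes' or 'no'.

Answer: no

Derivation:
Inversions (pairs i<j in row-major order where tile[i] > tile[j] > 0): 19
19 is odd, so the puzzle is not solvable.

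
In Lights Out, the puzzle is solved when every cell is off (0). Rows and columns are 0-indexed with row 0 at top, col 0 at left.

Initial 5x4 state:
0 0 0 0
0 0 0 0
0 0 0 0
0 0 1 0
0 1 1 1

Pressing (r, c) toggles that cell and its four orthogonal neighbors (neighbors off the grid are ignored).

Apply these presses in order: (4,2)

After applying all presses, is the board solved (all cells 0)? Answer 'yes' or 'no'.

After press 1 at (4,2):
0 0 0 0
0 0 0 0
0 0 0 0
0 0 0 0
0 0 0 0

Lights still on: 0

Answer: yes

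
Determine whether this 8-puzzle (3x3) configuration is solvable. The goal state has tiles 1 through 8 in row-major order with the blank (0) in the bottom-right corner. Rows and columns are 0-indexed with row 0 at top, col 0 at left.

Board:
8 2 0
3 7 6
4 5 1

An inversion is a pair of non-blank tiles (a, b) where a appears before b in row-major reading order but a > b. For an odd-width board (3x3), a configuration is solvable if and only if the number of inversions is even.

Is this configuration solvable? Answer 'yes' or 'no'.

Answer: yes

Derivation:
Inversions (pairs i<j in row-major order where tile[i] > tile[j] > 0): 18
18 is even, so the puzzle is solvable.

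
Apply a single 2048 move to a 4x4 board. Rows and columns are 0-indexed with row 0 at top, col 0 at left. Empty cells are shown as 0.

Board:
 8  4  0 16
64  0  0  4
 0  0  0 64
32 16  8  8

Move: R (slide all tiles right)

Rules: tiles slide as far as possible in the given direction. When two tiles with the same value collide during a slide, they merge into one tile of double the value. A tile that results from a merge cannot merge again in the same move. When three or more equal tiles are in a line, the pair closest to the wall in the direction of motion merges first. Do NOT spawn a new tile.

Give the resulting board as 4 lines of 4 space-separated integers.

Slide right:
row 0: [8, 4, 0, 16] -> [0, 8, 4, 16]
row 1: [64, 0, 0, 4] -> [0, 0, 64, 4]
row 2: [0, 0, 0, 64] -> [0, 0, 0, 64]
row 3: [32, 16, 8, 8] -> [0, 32, 16, 16]

Answer:  0  8  4 16
 0  0 64  4
 0  0  0 64
 0 32 16 16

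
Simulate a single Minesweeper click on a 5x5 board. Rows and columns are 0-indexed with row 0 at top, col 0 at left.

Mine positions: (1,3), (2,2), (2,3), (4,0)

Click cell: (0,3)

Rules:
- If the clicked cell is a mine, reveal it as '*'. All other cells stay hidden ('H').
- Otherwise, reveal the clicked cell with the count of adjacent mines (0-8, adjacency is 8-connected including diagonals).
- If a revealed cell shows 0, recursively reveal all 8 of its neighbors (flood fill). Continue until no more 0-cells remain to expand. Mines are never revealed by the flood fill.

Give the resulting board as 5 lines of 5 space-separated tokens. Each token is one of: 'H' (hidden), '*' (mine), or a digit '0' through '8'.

H H H 1 H
H H H H H
H H H H H
H H H H H
H H H H H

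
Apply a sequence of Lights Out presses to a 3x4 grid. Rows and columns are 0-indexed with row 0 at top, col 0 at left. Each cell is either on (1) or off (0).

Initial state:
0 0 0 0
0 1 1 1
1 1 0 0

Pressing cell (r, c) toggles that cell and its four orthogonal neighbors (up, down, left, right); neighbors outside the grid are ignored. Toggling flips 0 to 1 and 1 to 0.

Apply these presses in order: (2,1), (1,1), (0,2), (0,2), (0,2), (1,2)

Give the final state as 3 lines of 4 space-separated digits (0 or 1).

Answer: 0 0 0 1
1 0 0 0
0 1 0 0

Derivation:
After press 1 at (2,1):
0 0 0 0
0 0 1 1
0 0 1 0

After press 2 at (1,1):
0 1 0 0
1 1 0 1
0 1 1 0

After press 3 at (0,2):
0 0 1 1
1 1 1 1
0 1 1 0

After press 4 at (0,2):
0 1 0 0
1 1 0 1
0 1 1 0

After press 5 at (0,2):
0 0 1 1
1 1 1 1
0 1 1 0

After press 6 at (1,2):
0 0 0 1
1 0 0 0
0 1 0 0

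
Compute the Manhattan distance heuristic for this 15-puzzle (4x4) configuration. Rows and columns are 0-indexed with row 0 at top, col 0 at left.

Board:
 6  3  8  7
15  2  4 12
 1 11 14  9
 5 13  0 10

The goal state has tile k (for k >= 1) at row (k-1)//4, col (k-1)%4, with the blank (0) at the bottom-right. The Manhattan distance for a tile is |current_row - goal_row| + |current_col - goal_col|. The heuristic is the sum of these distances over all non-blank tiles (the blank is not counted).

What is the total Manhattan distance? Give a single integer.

Answer: 29

Derivation:
Tile 6: at (0,0), goal (1,1), distance |0-1|+|0-1| = 2
Tile 3: at (0,1), goal (0,2), distance |0-0|+|1-2| = 1
Tile 8: at (0,2), goal (1,3), distance |0-1|+|2-3| = 2
Tile 7: at (0,3), goal (1,2), distance |0-1|+|3-2| = 2
Tile 15: at (1,0), goal (3,2), distance |1-3|+|0-2| = 4
Tile 2: at (1,1), goal (0,1), distance |1-0|+|1-1| = 1
Tile 4: at (1,2), goal (0,3), distance |1-0|+|2-3| = 2
Tile 12: at (1,3), goal (2,3), distance |1-2|+|3-3| = 1
Tile 1: at (2,0), goal (0,0), distance |2-0|+|0-0| = 2
Tile 11: at (2,1), goal (2,2), distance |2-2|+|1-2| = 1
Tile 14: at (2,2), goal (3,1), distance |2-3|+|2-1| = 2
Tile 9: at (2,3), goal (2,0), distance |2-2|+|3-0| = 3
Tile 5: at (3,0), goal (1,0), distance |3-1|+|0-0| = 2
Tile 13: at (3,1), goal (3,0), distance |3-3|+|1-0| = 1
Tile 10: at (3,3), goal (2,1), distance |3-2|+|3-1| = 3
Sum: 2 + 1 + 2 + 2 + 4 + 1 + 2 + 1 + 2 + 1 + 2 + 3 + 2 + 1 + 3 = 29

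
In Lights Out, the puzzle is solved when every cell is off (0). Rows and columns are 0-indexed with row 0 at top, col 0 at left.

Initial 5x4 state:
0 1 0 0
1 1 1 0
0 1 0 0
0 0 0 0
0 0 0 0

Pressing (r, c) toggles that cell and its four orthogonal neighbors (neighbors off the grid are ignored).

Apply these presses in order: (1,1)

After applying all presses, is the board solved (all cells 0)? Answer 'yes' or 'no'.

After press 1 at (1,1):
0 0 0 0
0 0 0 0
0 0 0 0
0 0 0 0
0 0 0 0

Lights still on: 0

Answer: yes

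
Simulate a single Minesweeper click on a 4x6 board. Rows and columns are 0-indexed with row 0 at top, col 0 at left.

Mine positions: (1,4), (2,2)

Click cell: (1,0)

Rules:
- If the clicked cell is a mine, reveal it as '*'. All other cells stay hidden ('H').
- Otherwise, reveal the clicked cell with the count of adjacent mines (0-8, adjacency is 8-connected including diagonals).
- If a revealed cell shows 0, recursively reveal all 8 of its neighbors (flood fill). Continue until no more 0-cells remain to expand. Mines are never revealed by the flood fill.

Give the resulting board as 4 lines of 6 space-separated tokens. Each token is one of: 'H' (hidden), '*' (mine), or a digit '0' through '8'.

0 0 0 1 H H
0 1 1 2 H H
0 1 H H H H
0 1 H H H H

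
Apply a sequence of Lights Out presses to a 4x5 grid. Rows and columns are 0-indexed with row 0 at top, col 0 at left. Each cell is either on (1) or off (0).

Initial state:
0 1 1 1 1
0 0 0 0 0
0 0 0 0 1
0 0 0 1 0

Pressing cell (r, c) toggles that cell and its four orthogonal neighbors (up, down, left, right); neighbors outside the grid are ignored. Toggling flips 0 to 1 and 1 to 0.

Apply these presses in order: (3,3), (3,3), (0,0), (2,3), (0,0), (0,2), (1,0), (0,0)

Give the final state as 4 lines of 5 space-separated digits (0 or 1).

After press 1 at (3,3):
0 1 1 1 1
0 0 0 0 0
0 0 0 1 1
0 0 1 0 1

After press 2 at (3,3):
0 1 1 1 1
0 0 0 0 0
0 0 0 0 1
0 0 0 1 0

After press 3 at (0,0):
1 0 1 1 1
1 0 0 0 0
0 0 0 0 1
0 0 0 1 0

After press 4 at (2,3):
1 0 1 1 1
1 0 0 1 0
0 0 1 1 0
0 0 0 0 0

After press 5 at (0,0):
0 1 1 1 1
0 0 0 1 0
0 0 1 1 0
0 0 0 0 0

After press 6 at (0,2):
0 0 0 0 1
0 0 1 1 0
0 0 1 1 0
0 0 0 0 0

After press 7 at (1,0):
1 0 0 0 1
1 1 1 1 0
1 0 1 1 0
0 0 0 0 0

After press 8 at (0,0):
0 1 0 0 1
0 1 1 1 0
1 0 1 1 0
0 0 0 0 0

Answer: 0 1 0 0 1
0 1 1 1 0
1 0 1 1 0
0 0 0 0 0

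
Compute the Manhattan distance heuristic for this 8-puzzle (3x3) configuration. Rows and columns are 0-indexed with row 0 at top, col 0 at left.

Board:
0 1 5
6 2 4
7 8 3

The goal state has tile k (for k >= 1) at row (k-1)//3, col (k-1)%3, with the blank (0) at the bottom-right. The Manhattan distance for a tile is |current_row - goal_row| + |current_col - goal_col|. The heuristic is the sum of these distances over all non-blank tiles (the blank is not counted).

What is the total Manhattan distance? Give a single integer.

Tile 1: at (0,1), goal (0,0), distance |0-0|+|1-0| = 1
Tile 5: at (0,2), goal (1,1), distance |0-1|+|2-1| = 2
Tile 6: at (1,0), goal (1,2), distance |1-1|+|0-2| = 2
Tile 2: at (1,1), goal (0,1), distance |1-0|+|1-1| = 1
Tile 4: at (1,2), goal (1,0), distance |1-1|+|2-0| = 2
Tile 7: at (2,0), goal (2,0), distance |2-2|+|0-0| = 0
Tile 8: at (2,1), goal (2,1), distance |2-2|+|1-1| = 0
Tile 3: at (2,2), goal (0,2), distance |2-0|+|2-2| = 2
Sum: 1 + 2 + 2 + 1 + 2 + 0 + 0 + 2 = 10

Answer: 10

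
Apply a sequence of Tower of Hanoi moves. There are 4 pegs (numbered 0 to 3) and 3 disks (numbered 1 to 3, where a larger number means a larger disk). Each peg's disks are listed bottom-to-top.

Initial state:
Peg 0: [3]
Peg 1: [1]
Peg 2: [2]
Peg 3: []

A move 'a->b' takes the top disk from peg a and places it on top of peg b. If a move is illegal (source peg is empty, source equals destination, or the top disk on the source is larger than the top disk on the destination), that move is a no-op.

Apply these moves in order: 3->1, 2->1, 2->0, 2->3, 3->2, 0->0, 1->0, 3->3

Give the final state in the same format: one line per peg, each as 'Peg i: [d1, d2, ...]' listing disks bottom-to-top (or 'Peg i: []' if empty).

After move 1 (3->1):
Peg 0: [3]
Peg 1: [1]
Peg 2: [2]
Peg 3: []

After move 2 (2->1):
Peg 0: [3]
Peg 1: [1]
Peg 2: [2]
Peg 3: []

After move 3 (2->0):
Peg 0: [3, 2]
Peg 1: [1]
Peg 2: []
Peg 3: []

After move 4 (2->3):
Peg 0: [3, 2]
Peg 1: [1]
Peg 2: []
Peg 3: []

After move 5 (3->2):
Peg 0: [3, 2]
Peg 1: [1]
Peg 2: []
Peg 3: []

After move 6 (0->0):
Peg 0: [3, 2]
Peg 1: [1]
Peg 2: []
Peg 3: []

After move 7 (1->0):
Peg 0: [3, 2, 1]
Peg 1: []
Peg 2: []
Peg 3: []

After move 8 (3->3):
Peg 0: [3, 2, 1]
Peg 1: []
Peg 2: []
Peg 3: []

Answer: Peg 0: [3, 2, 1]
Peg 1: []
Peg 2: []
Peg 3: []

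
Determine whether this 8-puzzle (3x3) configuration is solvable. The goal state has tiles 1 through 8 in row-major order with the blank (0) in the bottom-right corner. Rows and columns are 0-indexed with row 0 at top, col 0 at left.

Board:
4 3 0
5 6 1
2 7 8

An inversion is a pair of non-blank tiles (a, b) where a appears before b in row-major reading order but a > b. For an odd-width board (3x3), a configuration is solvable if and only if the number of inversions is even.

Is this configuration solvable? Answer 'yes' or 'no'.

Answer: no

Derivation:
Inversions (pairs i<j in row-major order where tile[i] > tile[j] > 0): 9
9 is odd, so the puzzle is not solvable.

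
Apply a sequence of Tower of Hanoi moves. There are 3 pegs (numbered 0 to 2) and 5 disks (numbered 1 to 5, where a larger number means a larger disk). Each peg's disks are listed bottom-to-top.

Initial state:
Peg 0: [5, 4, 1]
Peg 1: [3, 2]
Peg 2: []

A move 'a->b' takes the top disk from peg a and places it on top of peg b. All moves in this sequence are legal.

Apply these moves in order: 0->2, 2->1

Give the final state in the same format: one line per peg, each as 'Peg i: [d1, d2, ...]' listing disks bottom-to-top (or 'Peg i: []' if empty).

After move 1 (0->2):
Peg 0: [5, 4]
Peg 1: [3, 2]
Peg 2: [1]

After move 2 (2->1):
Peg 0: [5, 4]
Peg 1: [3, 2, 1]
Peg 2: []

Answer: Peg 0: [5, 4]
Peg 1: [3, 2, 1]
Peg 2: []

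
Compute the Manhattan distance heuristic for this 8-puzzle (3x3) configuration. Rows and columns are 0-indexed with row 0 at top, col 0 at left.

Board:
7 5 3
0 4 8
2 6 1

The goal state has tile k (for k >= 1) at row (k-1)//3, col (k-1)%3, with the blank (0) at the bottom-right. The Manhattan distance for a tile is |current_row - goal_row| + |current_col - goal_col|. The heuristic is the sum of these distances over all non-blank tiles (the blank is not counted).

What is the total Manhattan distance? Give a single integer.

Answer: 15

Derivation:
Tile 7: at (0,0), goal (2,0), distance |0-2|+|0-0| = 2
Tile 5: at (0,1), goal (1,1), distance |0-1|+|1-1| = 1
Tile 3: at (0,2), goal (0,2), distance |0-0|+|2-2| = 0
Tile 4: at (1,1), goal (1,0), distance |1-1|+|1-0| = 1
Tile 8: at (1,2), goal (2,1), distance |1-2|+|2-1| = 2
Tile 2: at (2,0), goal (0,1), distance |2-0|+|0-1| = 3
Tile 6: at (2,1), goal (1,2), distance |2-1|+|1-2| = 2
Tile 1: at (2,2), goal (0,0), distance |2-0|+|2-0| = 4
Sum: 2 + 1 + 0 + 1 + 2 + 3 + 2 + 4 = 15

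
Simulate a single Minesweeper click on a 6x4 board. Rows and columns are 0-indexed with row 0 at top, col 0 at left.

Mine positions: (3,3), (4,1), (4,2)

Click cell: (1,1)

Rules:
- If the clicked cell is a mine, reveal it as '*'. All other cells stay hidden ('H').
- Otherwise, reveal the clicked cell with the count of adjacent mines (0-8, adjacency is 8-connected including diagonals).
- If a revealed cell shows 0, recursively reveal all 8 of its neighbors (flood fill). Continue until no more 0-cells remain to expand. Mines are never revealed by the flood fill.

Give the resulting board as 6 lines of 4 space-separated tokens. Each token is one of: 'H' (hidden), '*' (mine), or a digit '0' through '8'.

0 0 0 0
0 0 0 0
0 0 1 1
1 2 3 H
H H H H
H H H H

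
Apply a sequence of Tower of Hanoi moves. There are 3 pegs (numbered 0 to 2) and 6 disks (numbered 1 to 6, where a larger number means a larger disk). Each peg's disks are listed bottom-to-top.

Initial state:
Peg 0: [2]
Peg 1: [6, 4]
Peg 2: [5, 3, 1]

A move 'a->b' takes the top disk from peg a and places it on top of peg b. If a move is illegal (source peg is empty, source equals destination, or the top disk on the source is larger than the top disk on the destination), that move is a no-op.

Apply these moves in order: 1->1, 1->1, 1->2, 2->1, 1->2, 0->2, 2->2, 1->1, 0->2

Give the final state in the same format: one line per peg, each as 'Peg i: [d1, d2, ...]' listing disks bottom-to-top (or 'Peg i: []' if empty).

Answer: Peg 0: [2]
Peg 1: [6, 4]
Peg 2: [5, 3, 1]

Derivation:
After move 1 (1->1):
Peg 0: [2]
Peg 1: [6, 4]
Peg 2: [5, 3, 1]

After move 2 (1->1):
Peg 0: [2]
Peg 1: [6, 4]
Peg 2: [5, 3, 1]

After move 3 (1->2):
Peg 0: [2]
Peg 1: [6, 4]
Peg 2: [5, 3, 1]

After move 4 (2->1):
Peg 0: [2]
Peg 1: [6, 4, 1]
Peg 2: [5, 3]

After move 5 (1->2):
Peg 0: [2]
Peg 1: [6, 4]
Peg 2: [5, 3, 1]

After move 6 (0->2):
Peg 0: [2]
Peg 1: [6, 4]
Peg 2: [5, 3, 1]

After move 7 (2->2):
Peg 0: [2]
Peg 1: [6, 4]
Peg 2: [5, 3, 1]

After move 8 (1->1):
Peg 0: [2]
Peg 1: [6, 4]
Peg 2: [5, 3, 1]

After move 9 (0->2):
Peg 0: [2]
Peg 1: [6, 4]
Peg 2: [5, 3, 1]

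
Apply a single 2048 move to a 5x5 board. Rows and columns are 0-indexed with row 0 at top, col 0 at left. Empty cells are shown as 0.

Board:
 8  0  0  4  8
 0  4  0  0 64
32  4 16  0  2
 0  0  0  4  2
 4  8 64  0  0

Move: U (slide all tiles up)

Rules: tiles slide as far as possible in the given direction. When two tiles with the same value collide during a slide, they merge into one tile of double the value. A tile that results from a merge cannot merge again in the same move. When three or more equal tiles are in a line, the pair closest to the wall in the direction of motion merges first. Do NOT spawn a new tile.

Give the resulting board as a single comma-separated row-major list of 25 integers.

Slide up:
col 0: [8, 0, 32, 0, 4] -> [8, 32, 4, 0, 0]
col 1: [0, 4, 4, 0, 8] -> [8, 8, 0, 0, 0]
col 2: [0, 0, 16, 0, 64] -> [16, 64, 0, 0, 0]
col 3: [4, 0, 0, 4, 0] -> [8, 0, 0, 0, 0]
col 4: [8, 64, 2, 2, 0] -> [8, 64, 4, 0, 0]

Answer: 8, 8, 16, 8, 8, 32, 8, 64, 0, 64, 4, 0, 0, 0, 4, 0, 0, 0, 0, 0, 0, 0, 0, 0, 0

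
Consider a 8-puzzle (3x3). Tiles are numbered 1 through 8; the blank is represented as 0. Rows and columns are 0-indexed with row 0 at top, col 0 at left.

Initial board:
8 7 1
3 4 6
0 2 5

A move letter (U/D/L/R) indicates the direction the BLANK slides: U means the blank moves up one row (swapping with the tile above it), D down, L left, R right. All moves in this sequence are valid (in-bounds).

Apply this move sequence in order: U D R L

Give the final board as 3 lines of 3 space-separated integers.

Answer: 8 7 1
3 4 6
0 2 5

Derivation:
After move 1 (U):
8 7 1
0 4 6
3 2 5

After move 2 (D):
8 7 1
3 4 6
0 2 5

After move 3 (R):
8 7 1
3 4 6
2 0 5

After move 4 (L):
8 7 1
3 4 6
0 2 5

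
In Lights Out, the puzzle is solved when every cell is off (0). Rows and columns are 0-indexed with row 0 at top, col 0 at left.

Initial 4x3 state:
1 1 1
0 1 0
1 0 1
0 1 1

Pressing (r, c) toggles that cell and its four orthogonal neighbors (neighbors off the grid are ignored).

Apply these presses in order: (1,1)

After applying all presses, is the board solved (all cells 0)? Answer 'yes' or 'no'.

After press 1 at (1,1):
1 0 1
1 0 1
1 1 1
0 1 1

Lights still on: 9

Answer: no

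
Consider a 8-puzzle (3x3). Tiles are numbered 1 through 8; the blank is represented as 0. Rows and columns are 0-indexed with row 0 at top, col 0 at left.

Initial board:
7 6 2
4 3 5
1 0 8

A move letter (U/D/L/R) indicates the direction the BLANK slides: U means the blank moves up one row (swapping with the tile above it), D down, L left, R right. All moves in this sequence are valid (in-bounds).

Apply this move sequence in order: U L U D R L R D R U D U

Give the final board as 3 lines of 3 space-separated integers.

Answer: 7 6 2
4 3 0
1 8 5

Derivation:
After move 1 (U):
7 6 2
4 0 5
1 3 8

After move 2 (L):
7 6 2
0 4 5
1 3 8

After move 3 (U):
0 6 2
7 4 5
1 3 8

After move 4 (D):
7 6 2
0 4 5
1 3 8

After move 5 (R):
7 6 2
4 0 5
1 3 8

After move 6 (L):
7 6 2
0 4 5
1 3 8

After move 7 (R):
7 6 2
4 0 5
1 3 8

After move 8 (D):
7 6 2
4 3 5
1 0 8

After move 9 (R):
7 6 2
4 3 5
1 8 0

After move 10 (U):
7 6 2
4 3 0
1 8 5

After move 11 (D):
7 6 2
4 3 5
1 8 0

After move 12 (U):
7 6 2
4 3 0
1 8 5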